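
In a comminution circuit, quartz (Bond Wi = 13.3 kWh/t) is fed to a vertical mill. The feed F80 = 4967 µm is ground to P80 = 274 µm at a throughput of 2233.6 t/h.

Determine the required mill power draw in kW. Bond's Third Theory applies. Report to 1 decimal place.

W = 10 Wi / √P80 − 10 Wi / √F80
W = 10·13.3·(1/√274 − 1/√4967) = 10·13.3·(0.046223) = 6.1477 kWh/t
P = W·T = 6.1477·2233.6 = 13731.5 kW

P = 13731.5 kW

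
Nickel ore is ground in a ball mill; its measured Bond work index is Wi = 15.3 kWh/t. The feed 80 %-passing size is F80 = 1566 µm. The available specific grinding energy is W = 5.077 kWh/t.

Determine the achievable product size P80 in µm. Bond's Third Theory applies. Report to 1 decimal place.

W = 10 Wi / √P80 − 10 Wi / √F80
⇒ 1/√P80 = W/(10 Wi) + 1/√F80
  = 5.0770/(10·15.3) + 1/√1566 = 0.033183 + 0.025270 = 0.058453
P80 = (1/0.058453)² = 17.1078² = 292.68 µm

P80 = 292.7 µm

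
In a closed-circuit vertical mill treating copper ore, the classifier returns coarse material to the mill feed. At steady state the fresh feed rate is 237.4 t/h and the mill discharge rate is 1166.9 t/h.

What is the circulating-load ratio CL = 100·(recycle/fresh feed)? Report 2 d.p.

CL = 391.53 %

M = F + R at steady state, so:
R = M − F = 1166.9 − 237.4 = 929.5 t/h
CL = 100·R/F = 100·929.5/237.4 = 391.53 %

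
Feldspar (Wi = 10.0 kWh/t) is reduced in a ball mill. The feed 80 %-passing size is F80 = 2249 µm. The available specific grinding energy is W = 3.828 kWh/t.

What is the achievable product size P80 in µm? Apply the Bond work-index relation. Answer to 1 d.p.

W = 10 Wi (P80^-0.5 − F80^-0.5)
P80^(−½) = W/(10 Wi) + F80^(−½)
  = 3.8280/(10·10.0) + 1/√2249 = 0.038280 + 0.021087 = 0.059367
P80 = (1/0.059367)² = 16.8445² = 283.74 µm

P80 = 283.7 µm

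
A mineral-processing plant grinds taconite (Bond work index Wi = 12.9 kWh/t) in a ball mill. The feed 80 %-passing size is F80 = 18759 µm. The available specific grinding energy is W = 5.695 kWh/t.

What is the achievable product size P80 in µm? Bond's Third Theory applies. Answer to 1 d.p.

P80 = 377.8 µm

Bond:  W = 10 Wi (1/√P − 1/√F)
1/√P80 = 1/√F80 + W/(10·Wi)
  = 5.6950/(10·12.9) + 1/√18759 = 0.044147 + 0.007301 = 0.051449
P80 = (1/0.051449)² = 19.4369² = 377.79 µm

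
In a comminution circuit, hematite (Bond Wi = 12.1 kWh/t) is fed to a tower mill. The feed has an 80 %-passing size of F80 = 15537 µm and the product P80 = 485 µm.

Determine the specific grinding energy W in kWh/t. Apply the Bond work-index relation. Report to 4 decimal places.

W = 4.5236 kWh/t

W = 10 Wi (P80^-0.5 − F80^-0.5)
1/√485 = 0.045408;  1/√15537 = 0.008023
W = 10·12.1·(0.045408 − 0.008023) = 4.5236 kWh/t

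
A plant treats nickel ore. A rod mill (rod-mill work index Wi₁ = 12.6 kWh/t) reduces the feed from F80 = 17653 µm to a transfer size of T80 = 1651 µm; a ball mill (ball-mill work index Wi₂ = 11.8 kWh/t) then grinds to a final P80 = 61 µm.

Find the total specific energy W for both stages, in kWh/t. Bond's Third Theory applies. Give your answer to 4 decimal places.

W = 10·Wi·[P80^(−½) − F80^(−½)]
Stage 1 (17653→1651 µm, Wi₁=12.6): W₁ = 10·12.6·(0.024611 − 0.007526) = 2.1526 kWh/t
Stage 2 (1651→61 µm, Wi₂=11.8): W₂ = 10·11.8·(0.128037 − 0.024611) = 12.2043 kWh/t
W = W₁ + W₂ = 2.1526 + 12.2043 = 14.3569 kWh/t

W = 14.3569 kWh/t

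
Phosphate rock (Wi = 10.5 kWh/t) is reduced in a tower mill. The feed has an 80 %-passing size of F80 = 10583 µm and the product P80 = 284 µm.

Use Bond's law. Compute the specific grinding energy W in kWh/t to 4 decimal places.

W = 5.2099 kWh/t

W_Bond = 10·Wi·(1/√P₈₀ − 1/√F₈₀)
1/√284 = 0.059339;  1/√10583 = 0.009721
W = 10·10.5·(0.059339 − 0.009721) = 5.2099 kWh/t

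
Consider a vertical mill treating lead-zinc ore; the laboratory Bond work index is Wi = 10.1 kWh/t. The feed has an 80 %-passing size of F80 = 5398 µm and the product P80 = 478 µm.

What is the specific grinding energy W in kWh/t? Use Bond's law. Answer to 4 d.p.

W_Bond = 10·Wi·(1/√P₈₀ − 1/√F₈₀)
1/√478 = 0.045739;  1/√5398 = 0.013611
W = 10·10.1·(0.045739 − 0.013611) = 3.2449 kWh/t

W = 3.2449 kWh/t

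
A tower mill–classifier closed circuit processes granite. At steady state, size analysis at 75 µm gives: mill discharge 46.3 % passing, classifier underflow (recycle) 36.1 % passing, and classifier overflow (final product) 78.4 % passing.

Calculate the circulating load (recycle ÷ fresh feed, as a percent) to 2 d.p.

CL = 314.71 %

Let r = R/F. Size balance at 75 µm:
Fd + Rd = Ru + Fo ⇒ R/F = (o−d)/(d−u)
r = (78.4 − 46.3)/(46.3 − 36.1) = 32.1/10.2 = 3.1471
CL = 100·r = 314.71 %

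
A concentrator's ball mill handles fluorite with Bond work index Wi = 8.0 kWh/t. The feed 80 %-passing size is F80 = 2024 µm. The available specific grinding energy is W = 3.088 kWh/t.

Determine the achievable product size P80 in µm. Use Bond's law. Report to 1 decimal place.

W = 10 Wi / √P80 − 10 Wi / √F80
⇒ 1/√P80 = W/(10·Wi) + 1/√F80
  = 3.0880/(10·8.0) + 1/√2024 = 0.038600 + 0.022228 = 0.060828
P80 = (1/0.060828)² = 16.4399² = 270.27 µm

P80 = 270.3 µm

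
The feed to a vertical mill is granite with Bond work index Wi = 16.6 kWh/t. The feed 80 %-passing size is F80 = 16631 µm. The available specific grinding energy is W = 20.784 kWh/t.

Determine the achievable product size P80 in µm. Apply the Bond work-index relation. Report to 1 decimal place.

W = 10 Wi / √P80 − 10 Wi / √F80
⇒ 1/√P80 = W/(10 Wi) + 1/√F80
  = 20.7840/(10·16.6) + 1/√16631 = 0.125205 + 0.007754 = 0.132959
P80 = (1/0.132959)² = 7.5211² = 56.57 µm

P80 = 56.6 µm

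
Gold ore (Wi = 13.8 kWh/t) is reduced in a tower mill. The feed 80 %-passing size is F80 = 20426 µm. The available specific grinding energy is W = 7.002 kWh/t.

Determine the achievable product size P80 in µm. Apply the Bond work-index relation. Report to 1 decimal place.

P80 = 300.0 µm

W = 10 Wi (P80^-0.5 − F80^-0.5)
P80^(−½) = W/(10 Wi) + F80^(−½)
  = 7.0020/(10·13.8) + 1/√20426 = 0.050739 + 0.006997 = 0.057736
P80 = (1/0.057736)² = 17.3202² = 299.99 µm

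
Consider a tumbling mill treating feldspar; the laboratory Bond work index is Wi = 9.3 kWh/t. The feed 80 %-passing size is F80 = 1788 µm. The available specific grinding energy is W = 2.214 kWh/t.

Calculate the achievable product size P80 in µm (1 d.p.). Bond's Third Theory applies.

W = 10·Wi·[P80^(−½) − F80^(−½)]
P80^(−½) = W/(10 Wi) + F80^(−½)
  = 2.2140/(10·9.3) + 1/√1788 = 0.023806 + 0.023649 = 0.047456
P80 = (1/0.047456)² = 21.0723² = 444.04 µm

P80 = 444.0 µm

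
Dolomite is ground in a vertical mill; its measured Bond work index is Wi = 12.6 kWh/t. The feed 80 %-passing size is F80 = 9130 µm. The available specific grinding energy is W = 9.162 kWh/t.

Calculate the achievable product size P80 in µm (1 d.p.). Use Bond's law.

Bond: W = 10·Wi·(1/√P80 − 1/√F80)
P80^(−½) = W/(10 Wi) + F80^(−½)
  = 9.1620/(10·12.6) + 1/√9130 = 0.072714 + 0.010466 = 0.083180
P80 = (1/0.083180)² = 12.0221² = 144.53 µm

P80 = 144.5 µm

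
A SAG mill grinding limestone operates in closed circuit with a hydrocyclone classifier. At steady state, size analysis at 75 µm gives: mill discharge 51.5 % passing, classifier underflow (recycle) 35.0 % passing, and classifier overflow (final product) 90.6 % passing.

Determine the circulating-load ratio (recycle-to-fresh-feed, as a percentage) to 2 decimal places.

CL = 236.97 %

Mass balance on the −75 µm fraction:
(1+r)·d = r·u + o ⇒ r = (o−d)/(d−u)
r = (90.6 − 51.5)/(51.5 − 35.0) = 39.1/16.5 = 2.3697
CL = 100·r = 236.97 %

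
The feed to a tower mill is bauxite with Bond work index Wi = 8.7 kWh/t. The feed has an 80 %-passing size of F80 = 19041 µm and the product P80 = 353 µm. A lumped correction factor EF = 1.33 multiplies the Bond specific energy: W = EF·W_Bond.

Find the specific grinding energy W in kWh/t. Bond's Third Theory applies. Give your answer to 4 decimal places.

W = 10·Wi·[P80^(−½) − F80^(−½)]
1/√353 = 0.053225;  1/√19041 = 0.007247
W = 10·8.7·(0.053225 − 0.007247) = 4.0001 kWh/t
Apply correction: 4.0001 × 1.33 = 5.3201 kWh/t

W = 5.3201 kWh/t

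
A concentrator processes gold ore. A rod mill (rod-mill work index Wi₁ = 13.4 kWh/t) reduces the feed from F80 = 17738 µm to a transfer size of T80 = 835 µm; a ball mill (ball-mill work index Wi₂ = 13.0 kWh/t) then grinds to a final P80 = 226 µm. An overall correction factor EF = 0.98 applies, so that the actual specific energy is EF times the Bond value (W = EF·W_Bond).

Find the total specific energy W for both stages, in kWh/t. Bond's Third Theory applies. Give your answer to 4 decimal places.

W_Bond = 10·Wi·(1/√P₈₀ − 1/√F₈₀)
Stage 1 (17738→835 µm, Wi₁=13.4): W₁ = 10·13.4·(0.034606 − 0.007508) = 3.6311 kWh/t
Stage 2 (835→226 µm, Wi₂=13.0): W₂ = 10·13.0·(0.066519 − 0.034606) = 4.1486 kWh/t
W = W₁ + W₂ = 3.6311 + 4.1486 = 7.7798 kWh/t
With EF = 0.98: W = 7.7798·0.98 = 7.6242 kWh/t

W = 7.6242 kWh/t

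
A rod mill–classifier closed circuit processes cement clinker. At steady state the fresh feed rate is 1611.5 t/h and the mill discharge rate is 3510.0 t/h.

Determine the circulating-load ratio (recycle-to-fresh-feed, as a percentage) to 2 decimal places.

CL = 117.81 %

M = F + R at steady state, so:
R = M − F = 3510.0 − 1611.5 = 1898.5 t/h
CL = 100·R/F = 100·1898.5/1611.5 = 117.81 %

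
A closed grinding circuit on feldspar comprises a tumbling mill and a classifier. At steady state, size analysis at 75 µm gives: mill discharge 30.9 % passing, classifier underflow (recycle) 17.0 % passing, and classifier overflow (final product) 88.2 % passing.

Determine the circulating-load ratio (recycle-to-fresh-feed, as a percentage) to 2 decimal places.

Mass balance on the −75 µm fraction:
(1+r)d = ru + o → r = (o−d)/(d−u)
r = (88.2 − 30.9)/(30.9 − 17.0) = 57.3/13.9 = 4.1223
CL = 100·r = 412.23 %

CL = 412.23 %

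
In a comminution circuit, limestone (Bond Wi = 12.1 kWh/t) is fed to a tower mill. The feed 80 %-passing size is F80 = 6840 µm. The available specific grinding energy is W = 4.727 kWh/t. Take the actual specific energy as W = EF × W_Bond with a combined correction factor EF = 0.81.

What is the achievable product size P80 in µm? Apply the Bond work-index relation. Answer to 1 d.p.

P80 = 274.8 µm

W = 10·Wi·[P80^(−½) − F80^(−½)]
W_Bond = W / EF = 4.727 / 0.81 = 5.8358 kWh/t
⇒ 1/√P80 = W_Bond/(10 Wi) + 1/√F80
  = 5.8358/(10·12.1) + 1/√6840 = 0.048230 + 0.012091 = 0.060321
P80 = (1/0.060321)² = 16.5780² = 274.83 µm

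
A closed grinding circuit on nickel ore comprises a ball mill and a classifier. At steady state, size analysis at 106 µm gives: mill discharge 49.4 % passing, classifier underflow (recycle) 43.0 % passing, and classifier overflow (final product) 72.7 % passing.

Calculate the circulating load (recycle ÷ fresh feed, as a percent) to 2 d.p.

CL = 364.06 %

Two-product formula at 106 µm:
r = (o − d)/(d − u)
r = (72.7 − 49.4)/(49.4 − 43.0) = 23.3/6.4 = 3.6406
CL = 100·r = 364.06 %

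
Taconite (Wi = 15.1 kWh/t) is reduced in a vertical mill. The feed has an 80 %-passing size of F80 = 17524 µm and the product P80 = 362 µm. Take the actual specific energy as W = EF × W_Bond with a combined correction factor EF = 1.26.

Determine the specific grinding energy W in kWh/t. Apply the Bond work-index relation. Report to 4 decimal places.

Bond:  W = 10 Wi (1/√P − 1/√F)
1/√362 = 0.052559;  1/√17524 = 0.007554
W = 10·15.1·(0.052559 − 0.007554) = 6.7957 kWh/t
W_actual = 1.26 × 6.7957 = 8.5626 kWh/t

W = 8.5626 kWh/t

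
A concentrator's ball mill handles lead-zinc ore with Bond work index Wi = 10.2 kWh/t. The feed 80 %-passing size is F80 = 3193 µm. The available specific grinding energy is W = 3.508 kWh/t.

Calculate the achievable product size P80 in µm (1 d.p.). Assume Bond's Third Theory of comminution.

P80 = 368.6 µm

Bond:  W = 10 Wi (1/√P − 1/√F)
⇒ 1/√P80 = W/(10·Wi) + 1/√F80
  = 3.5080/(10·10.2) + 1/√3193 = 0.034392 + 0.017697 = 0.052089
P80 = (1/0.052089)² = 19.1978² = 368.56 µm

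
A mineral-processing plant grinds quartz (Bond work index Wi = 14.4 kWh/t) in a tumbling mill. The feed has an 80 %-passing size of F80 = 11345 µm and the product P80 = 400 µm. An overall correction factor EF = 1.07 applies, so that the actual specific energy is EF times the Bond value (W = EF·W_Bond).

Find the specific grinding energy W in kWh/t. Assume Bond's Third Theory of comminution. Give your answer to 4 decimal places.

W = 10 Wi (1/√P80 − 1/√F80)  [Bond]
1/√400 = 0.050000;  1/√11345 = 0.009389
W = 10·14.4·(0.050000 − 0.009389) = 5.8481 kWh/t
W_actual = 1.07 × 5.8481 = 6.2574 kWh/t

W = 6.2574 kWh/t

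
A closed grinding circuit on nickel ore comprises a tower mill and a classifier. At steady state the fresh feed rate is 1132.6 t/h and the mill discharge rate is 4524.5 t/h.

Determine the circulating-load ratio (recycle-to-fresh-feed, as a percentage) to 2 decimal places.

M = F + R at steady state, so:
R = M − F = 4524.5 − 1132.6 = 3391.9 t/h
CL = 100·R/F = 100·3391.9/1132.6 = 299.48 %

CL = 299.48 %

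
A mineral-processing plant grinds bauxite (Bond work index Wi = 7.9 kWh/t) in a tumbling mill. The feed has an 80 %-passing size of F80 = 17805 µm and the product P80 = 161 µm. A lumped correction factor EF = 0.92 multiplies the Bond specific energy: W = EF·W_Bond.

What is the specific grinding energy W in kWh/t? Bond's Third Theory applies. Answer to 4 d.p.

W = 5.1833 kWh/t

W_Bond = 10·Wi·(1/√P₈₀ − 1/√F₈₀)
1/√161 = 0.078811;  1/√17805 = 0.007494
W = 10·7.9·(0.078811 − 0.007494) = 5.6340 kWh/t
Apply correction: 5.6340 × 0.92 = 5.1833 kWh/t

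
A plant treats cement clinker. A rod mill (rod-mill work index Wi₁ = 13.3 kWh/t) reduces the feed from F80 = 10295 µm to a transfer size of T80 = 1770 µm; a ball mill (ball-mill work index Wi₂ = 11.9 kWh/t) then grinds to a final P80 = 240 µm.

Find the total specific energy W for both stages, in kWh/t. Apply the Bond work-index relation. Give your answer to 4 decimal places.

W = 10 Wi / √P80 − 10 Wi / √F80
Stage 1 (10295→1770 µm, Wi₁=13.3): W₁ = 10·13.3·(0.023769 − 0.009856) = 1.8505 kWh/t
Stage 2 (1770→240 µm, Wi₂=11.9): W₂ = 10·11.9·(0.064550 − 0.023769) = 4.8529 kWh/t
W = W₁ + W₂ = 1.8505 + 4.8529 = 6.7034 kWh/t

W = 6.7034 kWh/t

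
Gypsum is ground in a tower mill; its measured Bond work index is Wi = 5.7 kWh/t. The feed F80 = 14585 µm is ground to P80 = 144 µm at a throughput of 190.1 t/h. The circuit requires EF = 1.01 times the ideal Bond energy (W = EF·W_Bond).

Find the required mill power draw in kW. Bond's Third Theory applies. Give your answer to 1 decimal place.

P = 821.4 kW

Bond:  W = 10 Wi (1/√P − 1/√F)
W = 10·5.7·(1/√144 − 1/√14585) = 10·5.7·(0.075053) = 4.2780 kWh/t
Apply correction: 4.2780 × 1.01 = 4.3208 kWh/t
Mill draw = 4.3208 × 190.1 = 821.4 kW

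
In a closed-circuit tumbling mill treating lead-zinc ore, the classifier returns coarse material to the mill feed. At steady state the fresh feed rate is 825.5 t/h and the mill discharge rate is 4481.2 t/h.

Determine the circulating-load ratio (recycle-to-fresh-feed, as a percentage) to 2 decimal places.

M = F + R at steady state, so:
R = M − F = 4481.2 − 825.5 = 3655.7 t/h
CL = 100·R/F = 100·3655.7/825.5 = 442.85 %

CL = 442.85 %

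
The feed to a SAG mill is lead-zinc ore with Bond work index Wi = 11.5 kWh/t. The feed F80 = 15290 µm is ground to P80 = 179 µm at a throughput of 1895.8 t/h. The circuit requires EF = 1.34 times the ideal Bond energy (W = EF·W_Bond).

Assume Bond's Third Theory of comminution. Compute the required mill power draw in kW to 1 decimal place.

P = 19473.2 kW

W = 10 Wi (1/√P80 − 1/√F80)  [Bond]
W = 10·11.5·(1/√179 − 1/√15290) = 10·11.5·(0.066656) = 7.6655 kWh/t
Apply correction: 7.6655 × 1.34 = 10.2717 kWh/t
Mill draw = 10.2717 × 1895.8 = 19473.2 kW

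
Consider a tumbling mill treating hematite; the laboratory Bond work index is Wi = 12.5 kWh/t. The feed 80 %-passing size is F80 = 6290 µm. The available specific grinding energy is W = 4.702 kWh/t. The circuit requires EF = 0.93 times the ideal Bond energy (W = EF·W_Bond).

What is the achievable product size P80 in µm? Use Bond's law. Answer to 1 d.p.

W = 10 Wi (1/√P80 − 1/√F80)  [Bond]
W_Bond = W / EF = 4.702 / 0.93 = 5.0559 kWh/t
⇒ 1/√P80 = W_Bond/(10 Wi) + 1/√F80
  = 5.0559/(10·12.5) + 1/√6290 = 0.040447 + 0.012609 = 0.053056
P80 = (1/0.053056)² = 18.8480² = 355.25 µm

P80 = 355.2 µm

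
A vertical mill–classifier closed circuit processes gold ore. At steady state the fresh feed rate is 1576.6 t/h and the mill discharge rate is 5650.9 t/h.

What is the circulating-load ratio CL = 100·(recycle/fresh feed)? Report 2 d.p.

Mill node: discharge = fresh + recycle.
R = M − F = 5650.9 − 1576.6 = 4074.3 t/h
CL = 100·R/F = 100·4074.3/1576.6 = 258.42 %

CL = 258.42 %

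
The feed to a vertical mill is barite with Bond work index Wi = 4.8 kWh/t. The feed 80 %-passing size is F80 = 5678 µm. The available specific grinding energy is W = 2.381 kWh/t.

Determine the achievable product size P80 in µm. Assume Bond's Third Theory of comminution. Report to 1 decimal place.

P80 = 253.0 µm

Bond:  W = 10 Wi (1/√P − 1/√F)
⇒ 1/√P80 = W/(10 Wi) + 1/√F80
  = 2.3810/(10·4.8) + 1/√5678 = 0.049604 + 0.013271 = 0.062875
P80 = (1/0.062875)² = 15.9045² = 252.95 µm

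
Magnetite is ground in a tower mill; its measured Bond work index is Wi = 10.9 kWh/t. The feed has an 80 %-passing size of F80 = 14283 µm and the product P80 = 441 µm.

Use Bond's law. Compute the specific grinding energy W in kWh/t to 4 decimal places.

W = 4.2784 kWh/t

W = 10·Wi·(P80^(-½) − F80^(-½))
1/√441 = 0.047619;  1/√14283 = 0.008367
W = 10·10.9·(0.047619 − 0.008367) = 4.2784 kWh/t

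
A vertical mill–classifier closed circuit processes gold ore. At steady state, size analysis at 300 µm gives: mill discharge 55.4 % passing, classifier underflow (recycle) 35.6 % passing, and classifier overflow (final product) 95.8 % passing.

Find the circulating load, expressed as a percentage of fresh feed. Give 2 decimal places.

Classifier node, passing 300 µm:
Fd + Rd = Ru + Fo ⇒ R/F = (o−d)/(d−u)
r = (95.8 − 55.4)/(55.4 − 35.6) = 40.4/19.8 = 2.0404
CL = 100·r = 204.04 %

CL = 204.04 %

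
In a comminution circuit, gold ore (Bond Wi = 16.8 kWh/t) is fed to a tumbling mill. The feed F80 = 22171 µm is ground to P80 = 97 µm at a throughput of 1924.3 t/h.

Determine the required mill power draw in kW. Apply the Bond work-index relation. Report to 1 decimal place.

P = 30653.2 kW

W = 10 Wi (P80^-0.5 − F80^-0.5)
W = 10·16.8·(1/√97 − 1/√22171) = 10·16.8·(0.094819) = 15.9295 kWh/t
Power = W × throughput = 15.9295 kWh/t × 1924.3 t/h = 30653.2 kW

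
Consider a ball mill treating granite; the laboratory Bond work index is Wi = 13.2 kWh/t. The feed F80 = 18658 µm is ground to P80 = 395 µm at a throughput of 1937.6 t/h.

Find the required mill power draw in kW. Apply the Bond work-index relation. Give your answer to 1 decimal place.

P = 10996.4 kW

W = 10 Wi (1/√P80 − 1/√F80)  [Bond]
W = 10·13.2·(1/√395 − 1/√18658) = 10·13.2·(0.042995) = 5.6753 kWh/t
P = W·T = 5.6753·1937.6 = 10996.4 kW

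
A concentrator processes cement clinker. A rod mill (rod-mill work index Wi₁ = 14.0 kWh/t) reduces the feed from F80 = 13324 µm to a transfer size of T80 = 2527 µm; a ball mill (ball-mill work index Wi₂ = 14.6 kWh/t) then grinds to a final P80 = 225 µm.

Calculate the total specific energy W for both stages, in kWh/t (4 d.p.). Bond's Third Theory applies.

W = 8.4011 kWh/t

W = 10·Wi·[P80^(−½) − F80^(−½)]
Stage 1 (13324→2527 µm, Wi₁=14.0): W₁ = 10·14.0·(0.019893 − 0.008663) = 1.5721 kWh/t
Stage 2 (2527→225 µm, Wi₂=14.6): W₂ = 10·14.6·(0.066667 − 0.019893) = 6.8290 kWh/t
W = W₁ + W₂ = 1.5721 + 6.8290 = 8.4011 kWh/t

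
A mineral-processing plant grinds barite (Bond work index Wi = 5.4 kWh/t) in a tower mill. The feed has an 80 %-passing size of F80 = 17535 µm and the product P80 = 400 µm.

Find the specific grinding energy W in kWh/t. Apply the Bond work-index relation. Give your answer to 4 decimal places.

W = 10 Wi (P80^-0.5 − F80^-0.5)
1/√400 = 0.050000;  1/√17535 = 0.007552
W = 10·5.4·(0.050000 − 0.007552) = 2.2922 kWh/t

W = 2.2922 kWh/t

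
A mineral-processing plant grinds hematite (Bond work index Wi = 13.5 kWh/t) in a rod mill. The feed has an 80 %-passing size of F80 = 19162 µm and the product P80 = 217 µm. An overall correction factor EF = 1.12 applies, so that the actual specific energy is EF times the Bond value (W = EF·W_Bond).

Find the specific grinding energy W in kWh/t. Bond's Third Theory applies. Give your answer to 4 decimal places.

W = 10·Wi·[P80^(−½) − F80^(−½)]
1/√217 = 0.067884;  1/√19162 = 0.007224
W = 10·13.5·(0.067884 − 0.007224) = 8.1892 kWh/t
Apply correction: 8.1892 × 1.12 = 9.1719 kWh/t

W = 9.1719 kWh/t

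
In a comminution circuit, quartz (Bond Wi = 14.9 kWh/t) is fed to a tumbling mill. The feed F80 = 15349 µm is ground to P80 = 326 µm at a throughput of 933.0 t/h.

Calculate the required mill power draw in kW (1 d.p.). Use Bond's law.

P = 6577.3 kW

W = 10 Wi (P80^-0.5 − F80^-0.5)
W = 10·14.9·(1/√326 − 1/√15349) = 10·14.9·(0.047313) = 7.0497 kWh/t
Mill draw = 7.0497 × 933.0 = 6577.3 kW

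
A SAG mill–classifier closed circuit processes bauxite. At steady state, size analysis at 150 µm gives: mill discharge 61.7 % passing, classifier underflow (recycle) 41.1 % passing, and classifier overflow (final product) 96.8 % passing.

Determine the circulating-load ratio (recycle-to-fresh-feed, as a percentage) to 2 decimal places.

Classifier node, passing 150 µm:
Fd + Rd = Ru + Fo ⇒ R/F = (o−d)/(d−u)
r = (96.8 − 61.7)/(61.7 − 41.1) = 35.1/20.6 = 1.7039
CL = 100·r = 170.39 %

CL = 170.39 %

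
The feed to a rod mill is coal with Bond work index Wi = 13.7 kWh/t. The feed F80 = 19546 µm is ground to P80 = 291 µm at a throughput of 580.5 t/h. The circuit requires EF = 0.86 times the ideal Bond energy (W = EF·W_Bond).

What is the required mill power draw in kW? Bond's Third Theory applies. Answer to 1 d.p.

W_Bond = 10·Wi·(1/√P₈₀ − 1/√F₈₀)
W = 10·13.7·(1/√291 − 1/√19546) = 10·13.7·(0.051468) = 7.0512 kWh/t
With EF = 0.86: W = 7.0512·0.86 = 6.0640 kWh/t
Power = W × throughput = 6.0640 kWh/t × 580.5 t/h = 3520.2 kW

P = 3520.2 kW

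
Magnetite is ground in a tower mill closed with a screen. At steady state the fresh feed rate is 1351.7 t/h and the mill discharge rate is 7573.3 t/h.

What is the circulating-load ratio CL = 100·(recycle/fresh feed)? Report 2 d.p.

M = F + R at steady state, so:
R = M − F = 7573.3 − 1351.7 = 6221.6 t/h
CL = 100·R/F = 100·6221.6/1351.7 = 460.28 %

CL = 460.28 %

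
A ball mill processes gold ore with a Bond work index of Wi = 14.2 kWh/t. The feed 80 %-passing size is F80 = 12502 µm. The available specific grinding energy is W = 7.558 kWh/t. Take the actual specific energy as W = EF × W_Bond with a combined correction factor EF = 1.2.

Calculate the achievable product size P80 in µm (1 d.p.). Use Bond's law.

Bond: W = 10·Wi·(1/√P80 − 1/√F80)
W_Bond = W / EF = 7.558 / 1.2 = 6.2983 kWh/t
⇒ 1/√P80 = W_Bond/(10·Wi) + 1/√F80
  = 6.2983/(10·14.2) + 1/√12502 = 0.044354 + 0.008944 = 0.053298
P80 = (1/0.053298)² = 18.7624² = 352.03 µm

P80 = 352.0 µm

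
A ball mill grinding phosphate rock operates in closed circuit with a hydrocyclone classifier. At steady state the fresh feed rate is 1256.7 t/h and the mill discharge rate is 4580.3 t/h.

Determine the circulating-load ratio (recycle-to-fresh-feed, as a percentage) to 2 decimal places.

CL = 264.47 %

Mill node: discharge = fresh + recycle.
R = M − F = 4580.3 − 1256.7 = 3323.6 t/h
CL = 100·R/F = 100·3323.6/1256.7 = 264.47 %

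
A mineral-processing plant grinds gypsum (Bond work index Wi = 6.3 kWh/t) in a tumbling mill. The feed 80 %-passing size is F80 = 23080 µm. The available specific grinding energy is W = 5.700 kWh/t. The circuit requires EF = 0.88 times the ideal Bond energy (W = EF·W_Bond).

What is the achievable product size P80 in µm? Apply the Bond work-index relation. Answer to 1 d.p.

P80 = 83.6 µm

W_Bond = 10·Wi·(1/√P₈₀ − 1/√F₈₀)
W_Bond = W / EF = 5.700 / 0.88 = 6.4773 kWh/t
P80^(−½) = W_Bond/(10 Wi) + F80^(−½)
  = 6.4773/(10·6.3) + 1/√23080 = 0.102814 + 0.006582 = 0.109396
P80 = (1/0.109396)² = 9.1411² = 83.56 µm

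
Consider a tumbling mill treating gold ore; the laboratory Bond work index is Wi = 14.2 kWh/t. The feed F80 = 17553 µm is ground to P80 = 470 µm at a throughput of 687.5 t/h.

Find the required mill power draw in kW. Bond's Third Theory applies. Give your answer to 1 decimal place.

Bond:  W = 10 Wi (1/√P − 1/√F)
W = 10·14.2·(1/√470 − 1/√17553) = 10·14.2·(0.038579) = 5.4782 kWh/t
Power = W × throughput = 5.4782 kWh/t × 687.5 t/h = 3766.2 kW

P = 3766.2 kW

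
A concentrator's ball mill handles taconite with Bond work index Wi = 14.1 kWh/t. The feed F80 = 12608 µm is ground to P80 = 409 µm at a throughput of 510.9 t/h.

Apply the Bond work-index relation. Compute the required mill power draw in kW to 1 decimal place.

P = 2920.4 kW

W = 10·Wi·(P80^(-½) − F80^(-½))
W = 10·14.1·(1/√409 − 1/√12608) = 10·14.1·(0.040541) = 5.7163 kWh/t
P = W·T = 5.7163·510.9 = 2920.4 kW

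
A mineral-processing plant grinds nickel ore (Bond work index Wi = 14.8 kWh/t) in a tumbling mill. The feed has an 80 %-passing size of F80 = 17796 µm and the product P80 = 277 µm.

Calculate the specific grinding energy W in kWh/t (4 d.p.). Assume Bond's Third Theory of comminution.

W = 10 Wi (1/√P80 − 1/√F80)  [Bond]
1/√277 = 0.060084;  1/√17796 = 0.007496
W = 10·14.8·(0.060084 − 0.007496) = 7.7830 kWh/t

W = 7.7830 kWh/t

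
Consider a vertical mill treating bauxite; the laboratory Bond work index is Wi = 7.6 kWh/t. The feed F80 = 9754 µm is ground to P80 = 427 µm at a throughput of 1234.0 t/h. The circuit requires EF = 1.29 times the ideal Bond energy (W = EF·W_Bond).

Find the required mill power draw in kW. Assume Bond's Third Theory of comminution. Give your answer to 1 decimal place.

P = 4629.7 kW

W = 10 Wi (P80^-0.5 − F80^-0.5)
W = 10·7.6·(1/√427 − 1/√9754) = 10·7.6·(0.038268) = 2.9084 kWh/t
Apply correction: 2.9084 × 1.29 = 3.7518 kWh/t
Mill draw = 3.7518 × 1234.0 = 4629.7 kW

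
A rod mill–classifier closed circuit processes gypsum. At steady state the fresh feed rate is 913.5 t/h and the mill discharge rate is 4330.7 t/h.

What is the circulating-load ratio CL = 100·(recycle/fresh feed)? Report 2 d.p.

CL = 374.08 %

Mill node: discharge = fresh + recycle.
R = M − F = 4330.7 − 913.5 = 3417.2 t/h
CL = 100·R/F = 100·3417.2/913.5 = 374.08 %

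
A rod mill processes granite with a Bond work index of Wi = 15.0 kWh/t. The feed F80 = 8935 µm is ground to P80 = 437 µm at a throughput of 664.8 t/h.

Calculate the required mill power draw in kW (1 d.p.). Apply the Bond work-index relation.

W = 10 Wi / √P80 − 10 Wi / √F80
W = 10·15.0·(1/√437 − 1/√8935) = 10·15.0·(0.037257) = 5.5886 kWh/t
P = W·T = 5.5886·664.8 = 3715.3 kW

P = 3715.3 kW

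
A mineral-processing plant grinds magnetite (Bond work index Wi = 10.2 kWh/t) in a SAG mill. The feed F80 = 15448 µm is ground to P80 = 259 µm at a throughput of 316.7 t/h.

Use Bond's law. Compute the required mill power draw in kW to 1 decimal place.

P = 1747.3 kW

W = 10 Wi (P80^-0.5 − F80^-0.5)
W = 10·10.2·(1/√259 − 1/√15448) = 10·10.2·(0.054091) = 5.5173 kWh/t
P_mill = W·ṁ = 5.5173·316.7 = 1747.3 kW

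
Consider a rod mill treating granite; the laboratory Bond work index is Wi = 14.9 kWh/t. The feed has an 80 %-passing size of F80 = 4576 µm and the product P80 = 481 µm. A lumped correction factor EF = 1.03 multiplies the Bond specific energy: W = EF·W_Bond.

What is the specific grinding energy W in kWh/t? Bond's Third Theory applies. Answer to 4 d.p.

Bond: W = 10·Wi·(1/√P80 − 1/√F80)
1/√481 = 0.045596;  1/√4576 = 0.014783
W = 10·14.9·(0.045596 − 0.014783) = 4.5912 kWh/t
W_actual = 1.03 × 4.5912 = 4.7289 kWh/t

W = 4.7289 kWh/t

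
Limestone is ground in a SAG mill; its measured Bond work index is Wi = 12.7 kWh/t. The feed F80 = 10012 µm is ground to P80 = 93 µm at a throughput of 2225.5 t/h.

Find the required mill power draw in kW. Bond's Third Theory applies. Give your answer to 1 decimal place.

W = 10 Wi (P80^-0.5 − F80^-0.5)
W = 10·12.7·(1/√93 − 1/√10012) = 10·12.7·(0.093701) = 11.9000 kWh/t
Mill draw = 11.9000 × 2225.5 = 26483.6 kW

P = 26483.6 kW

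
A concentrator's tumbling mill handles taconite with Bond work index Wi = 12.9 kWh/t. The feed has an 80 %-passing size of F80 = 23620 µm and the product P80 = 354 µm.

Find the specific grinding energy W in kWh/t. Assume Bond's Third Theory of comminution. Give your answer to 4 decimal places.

W = 10 Wi (1/√P80 − 1/√F80)  [Bond]
1/√354 = 0.053149;  1/√23620 = 0.006507
W = 10·12.9·(0.053149 − 0.006507) = 6.0169 kWh/t

W = 6.0169 kWh/t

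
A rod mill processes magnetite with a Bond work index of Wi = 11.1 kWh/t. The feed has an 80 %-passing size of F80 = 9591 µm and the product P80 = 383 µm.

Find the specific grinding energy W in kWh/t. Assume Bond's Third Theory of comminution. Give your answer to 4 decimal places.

W = 4.5384 kWh/t

W = 10·Wi·[P80^(−½) − F80^(−½)]
1/√383 = 0.051098;  1/√9591 = 0.010211
W = 10·11.1·(0.051098 − 0.010211) = 4.5384 kWh/t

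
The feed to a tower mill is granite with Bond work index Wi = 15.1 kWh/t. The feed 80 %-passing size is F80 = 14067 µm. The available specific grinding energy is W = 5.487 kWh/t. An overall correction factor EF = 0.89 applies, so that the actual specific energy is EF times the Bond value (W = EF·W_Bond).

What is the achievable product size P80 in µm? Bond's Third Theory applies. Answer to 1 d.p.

P80 = 412.1 µm

Bond:  W = 10 Wi (1/√P − 1/√F)
W_Bond = W / EF = 5.487 / 0.89 = 6.1652 kWh/t
⇒ 1/√P80 = W_Bond/(10·Wi) + 1/√F80
  = 6.1652/(10·15.1) + 1/√14067 = 0.040829 + 0.008431 = 0.049260
P80 = (1/0.049260)² = 20.3003² = 412.10 µm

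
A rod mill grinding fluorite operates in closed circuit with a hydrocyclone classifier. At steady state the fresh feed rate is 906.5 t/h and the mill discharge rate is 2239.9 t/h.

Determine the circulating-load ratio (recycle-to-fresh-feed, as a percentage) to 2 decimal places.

CL = 147.09 %

Discharge = new feed + return, hence
R = M − F = 2239.9 − 906.5 = 1333.4 t/h
CL = 100·R/F = 100·1333.4/906.5 = 147.09 %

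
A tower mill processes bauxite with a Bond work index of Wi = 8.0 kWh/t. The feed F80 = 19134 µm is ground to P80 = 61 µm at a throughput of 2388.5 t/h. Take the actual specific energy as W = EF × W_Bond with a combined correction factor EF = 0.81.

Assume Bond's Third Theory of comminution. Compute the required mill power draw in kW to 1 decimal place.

P = 18698.0 kW

W = 10·Wi·(P80^(-½) − F80^(-½))
W = 10·8.0·(1/√61 − 1/√19134) = 10·8.0·(0.120808) = 9.6646 kWh/t
W_actual = 0.81 × 9.6646 = 7.8283 kWh/t
P_mill = W·ṁ = 7.8283·2388.5 = 18698.0 kW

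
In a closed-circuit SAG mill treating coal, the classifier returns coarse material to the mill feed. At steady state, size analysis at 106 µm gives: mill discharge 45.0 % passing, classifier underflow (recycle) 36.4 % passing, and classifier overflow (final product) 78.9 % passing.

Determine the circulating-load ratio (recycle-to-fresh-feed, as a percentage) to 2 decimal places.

Let r = R/F. Size balance at 106 µm:
Fd + Rd = Ru + Fo ⇒ R/F = (o−d)/(d−u)
r = (78.9 − 45.0)/(45.0 − 36.4) = 33.9/8.6 = 3.9419
CL = 100·r = 394.19 %

CL = 394.19 %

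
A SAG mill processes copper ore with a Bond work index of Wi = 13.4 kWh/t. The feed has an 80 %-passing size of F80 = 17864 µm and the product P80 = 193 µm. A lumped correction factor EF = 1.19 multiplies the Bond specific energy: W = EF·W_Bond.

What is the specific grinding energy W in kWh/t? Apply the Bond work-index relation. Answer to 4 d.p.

W = 10.2851 kWh/t

W = 10·Wi·(P80^(-½) − F80^(-½))
1/√193 = 0.071982;  1/√17864 = 0.007482
W = 10·13.4·(0.071982 − 0.007482) = 8.6430 kWh/t
With EF = 1.19: W = 8.6430·1.19 = 10.2851 kWh/t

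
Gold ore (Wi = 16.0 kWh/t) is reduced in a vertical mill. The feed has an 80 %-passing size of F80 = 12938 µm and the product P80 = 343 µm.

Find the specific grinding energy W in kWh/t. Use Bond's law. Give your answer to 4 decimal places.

W = 7.2325 kWh/t

W = 10·Wi·[P80^(−½) − F80^(−½)]
1/√343 = 0.053995;  1/√12938 = 0.008792
W = 10·16.0·(0.053995 − 0.008792) = 7.2325 kWh/t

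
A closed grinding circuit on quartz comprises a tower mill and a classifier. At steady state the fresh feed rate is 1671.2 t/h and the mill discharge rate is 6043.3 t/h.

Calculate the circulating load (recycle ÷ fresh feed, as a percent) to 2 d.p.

Discharge = new feed + return, hence
R = M − F = 6043.3 − 1671.2 = 4372.1 t/h
CL = 100·R/F = 100·4372.1/1671.2 = 261.61 %

CL = 261.61 %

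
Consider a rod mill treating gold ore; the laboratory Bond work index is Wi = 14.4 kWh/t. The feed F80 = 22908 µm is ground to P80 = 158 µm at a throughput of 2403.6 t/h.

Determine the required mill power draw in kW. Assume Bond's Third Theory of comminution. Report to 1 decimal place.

W_Bond = 10·Wi·(1/√P₈₀ − 1/√F₈₀)
W = 10·14.4·(1/√158 − 1/√22908) = 10·14.4·(0.072949) = 10.5046 kWh/t
P = W·T = 10.5046·2403.6 = 25248.9 kW

P = 25248.9 kW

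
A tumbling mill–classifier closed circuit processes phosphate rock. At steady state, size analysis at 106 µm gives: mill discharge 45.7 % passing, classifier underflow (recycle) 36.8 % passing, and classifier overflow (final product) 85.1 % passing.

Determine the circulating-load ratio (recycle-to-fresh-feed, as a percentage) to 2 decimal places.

Classifier node, passing 106 µm:
d + r·d = r·u + o → r(d−u) = o−d
r = (85.1 − 45.7)/(45.7 − 36.8) = 39.4/8.9 = 4.4270
CL = 100·r = 442.70 %

CL = 442.70 %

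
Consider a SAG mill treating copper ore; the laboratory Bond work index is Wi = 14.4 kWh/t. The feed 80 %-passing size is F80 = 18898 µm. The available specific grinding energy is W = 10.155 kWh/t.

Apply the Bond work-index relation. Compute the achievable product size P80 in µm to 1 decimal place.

P80 = 165.2 µm

W_Bond = 10·Wi·(1/√P₈₀ − 1/√F₈₀)
P80^-0.5 = F80^-0.5 + W/(10 Wi)
  = 10.1550/(10·14.4) + 1/√18898 = 0.070521 + 0.007274 = 0.077795
P80 = (1/0.077795)² = 12.8543² = 165.23 µm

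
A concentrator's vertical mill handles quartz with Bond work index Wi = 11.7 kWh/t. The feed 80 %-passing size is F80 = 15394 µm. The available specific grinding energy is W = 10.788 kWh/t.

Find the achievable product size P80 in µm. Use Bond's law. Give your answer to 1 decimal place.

P80 = 99.5 µm

Bond:  W = 10 Wi (1/√P − 1/√F)
P80^(−½) = W/(10 Wi) + F80^(−½)
  = 10.7880/(10·11.7) + 1/√15394 = 0.092205 + 0.008060 = 0.100265
P80 = (1/0.100265)² = 9.9736² = 99.47 µm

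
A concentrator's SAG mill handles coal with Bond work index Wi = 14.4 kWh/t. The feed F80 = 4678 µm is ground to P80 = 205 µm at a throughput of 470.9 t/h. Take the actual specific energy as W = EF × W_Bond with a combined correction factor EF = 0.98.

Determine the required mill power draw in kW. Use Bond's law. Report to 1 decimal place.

W_Bond = 10·Wi·(1/√P₈₀ − 1/√F₈₀)
W = 10·14.4·(1/√205 − 1/√4678) = 10·14.4·(0.055222) = 7.9520 kWh/t
W_actual = 0.98 × 7.9520 = 7.7930 kWh/t
P = W·T = 7.7930·470.9 = 3669.7 kW

P = 3669.7 kW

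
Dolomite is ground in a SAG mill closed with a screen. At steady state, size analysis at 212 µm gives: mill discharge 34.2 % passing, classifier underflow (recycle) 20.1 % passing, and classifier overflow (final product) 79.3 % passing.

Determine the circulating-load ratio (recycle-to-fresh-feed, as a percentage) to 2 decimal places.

CL = 319.86 %

Balance %-passing 212 µm (r = R/F):
Fd + Rd = Ru + Fo ⇒ R/F = (o−d)/(d−u)
r = (79.3 − 34.2)/(34.2 − 20.1) = 45.1/14.1 = 3.1986
CL = 100·r = 319.86 %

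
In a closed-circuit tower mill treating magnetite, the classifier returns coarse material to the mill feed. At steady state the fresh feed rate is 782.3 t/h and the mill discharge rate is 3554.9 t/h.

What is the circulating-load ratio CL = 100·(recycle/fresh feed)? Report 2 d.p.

Discharge = new feed + return, hence
R = M − F = 3554.9 − 782.3 = 2772.6 t/h
CL = 100·R/F = 100·2772.6/782.3 = 354.42 %

CL = 354.42 %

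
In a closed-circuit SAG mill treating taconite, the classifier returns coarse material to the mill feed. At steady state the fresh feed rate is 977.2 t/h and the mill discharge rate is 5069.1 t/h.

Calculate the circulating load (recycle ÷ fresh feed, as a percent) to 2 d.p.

CL = 418.74 %

M = F + R at steady state, so:
R = M − F = 5069.1 − 977.2 = 4091.9 t/h
CL = 100·R/F = 100·4091.9/977.2 = 418.74 %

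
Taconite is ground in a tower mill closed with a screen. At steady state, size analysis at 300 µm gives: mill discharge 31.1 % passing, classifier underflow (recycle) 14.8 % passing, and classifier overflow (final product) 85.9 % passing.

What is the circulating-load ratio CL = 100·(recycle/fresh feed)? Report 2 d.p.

Classifier node, passing 300 µm:
(1+r)d = ru + o → r = (o−d)/(d−u)
r = (85.9 − 31.1)/(31.1 − 14.8) = 54.8/16.3 = 3.3620
CL = 100·r = 336.20 %

CL = 336.20 %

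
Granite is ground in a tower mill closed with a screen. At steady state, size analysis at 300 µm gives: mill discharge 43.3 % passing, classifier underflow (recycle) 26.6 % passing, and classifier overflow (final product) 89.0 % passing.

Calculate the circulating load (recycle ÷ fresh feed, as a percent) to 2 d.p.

Mass balance on the −300 µm fraction:
r = (o − d)/(d − u)
r = (89.0 − 43.3)/(43.3 − 26.6) = 45.7/16.7 = 2.7365
CL = 100·r = 273.65 %

CL = 273.65 %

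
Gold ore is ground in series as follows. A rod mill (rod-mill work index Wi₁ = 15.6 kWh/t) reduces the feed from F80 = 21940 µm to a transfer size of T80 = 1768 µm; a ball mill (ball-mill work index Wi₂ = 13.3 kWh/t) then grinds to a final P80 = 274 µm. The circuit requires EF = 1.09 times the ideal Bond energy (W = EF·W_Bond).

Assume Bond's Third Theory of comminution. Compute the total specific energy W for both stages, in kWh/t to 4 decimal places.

W = 8.2062 kWh/t

W = 10 Wi (1/√P80 − 1/√F80)  [Bond]
Stage 1 (21940→1768 µm, Wi₁=15.6): W₁ = 10·15.6·(0.023783 − 0.006751) = 2.6569 kWh/t
Stage 2 (1768→274 µm, Wi₂=13.3): W₂ = 10·13.3·(0.060412 − 0.023783) = 4.8717 kWh/t
W = W₁ + W₂ = 2.6569 + 4.8717 = 7.5286 kWh/t
With EF = 1.09: W = 7.5286·1.09 = 8.2062 kWh/t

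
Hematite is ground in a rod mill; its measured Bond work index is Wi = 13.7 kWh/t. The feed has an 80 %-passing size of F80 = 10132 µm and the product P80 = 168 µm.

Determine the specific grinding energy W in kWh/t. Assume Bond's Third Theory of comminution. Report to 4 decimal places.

W_Bond = 10·Wi·(1/√P₈₀ − 1/√F₈₀)
1/√168 = 0.077152;  1/√10132 = 0.009935
W = 10·13.7·(0.077152 − 0.009935) = 9.2087 kWh/t

W = 9.2087 kWh/t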